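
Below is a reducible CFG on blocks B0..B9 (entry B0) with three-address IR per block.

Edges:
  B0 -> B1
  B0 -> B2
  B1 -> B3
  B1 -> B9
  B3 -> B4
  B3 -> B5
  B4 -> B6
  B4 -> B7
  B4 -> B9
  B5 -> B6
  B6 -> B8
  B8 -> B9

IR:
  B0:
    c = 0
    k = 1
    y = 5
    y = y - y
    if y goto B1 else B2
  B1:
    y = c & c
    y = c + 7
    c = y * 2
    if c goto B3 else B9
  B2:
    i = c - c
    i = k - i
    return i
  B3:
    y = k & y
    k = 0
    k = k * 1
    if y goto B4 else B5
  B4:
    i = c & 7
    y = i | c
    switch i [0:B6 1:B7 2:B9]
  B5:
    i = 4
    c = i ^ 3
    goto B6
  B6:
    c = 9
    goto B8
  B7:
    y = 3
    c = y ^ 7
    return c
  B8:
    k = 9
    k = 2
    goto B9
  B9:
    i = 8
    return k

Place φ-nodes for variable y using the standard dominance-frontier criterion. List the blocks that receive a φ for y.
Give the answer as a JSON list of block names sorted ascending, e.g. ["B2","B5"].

Answer: ["B6", "B9"]

Derivation:
idom tree: B1←B0 B2←B0 B3←B1 B4←B3 B5←B3 B6←B3 B7←B4 B8←B6 B9←B1
Dom∩ at merges:
  B6: preds {B4,B5}: {B0,B1,B3,B4} ∩ {B0,B1,B3,B5} = {B0,B1,B3}; idom=B3
  B9: preds {B1,B4,B8}: {B0,B1} ∩ {B0,B1,B3,B4} ∩ {B0,B1,B3,B6,B8} = {B0,B1}; idom=B1

DF walk-up:
  B6←B4: walk B4 to B3
  B6←B5: walk B5 to B3
  B9←B1: walk · to B1
  B9←B4: walk B4→B3 to B1
  B9←B8: walk B8→B6→B3 to B1
  DF(B0)=∅
  DF(B1)=∅
  DF(B2)=∅
  DF(B3)={B9}
  DF(B4)={B6,B9}
  DF(B5)={B6}
  DF(B6)={B9}
  DF(B7)=∅
  DF(B8)={B9}
  DF(B9)=∅

φ for y: defs {B0,B1,B3,B4,B7}
  DF⁺ = {B6,B9}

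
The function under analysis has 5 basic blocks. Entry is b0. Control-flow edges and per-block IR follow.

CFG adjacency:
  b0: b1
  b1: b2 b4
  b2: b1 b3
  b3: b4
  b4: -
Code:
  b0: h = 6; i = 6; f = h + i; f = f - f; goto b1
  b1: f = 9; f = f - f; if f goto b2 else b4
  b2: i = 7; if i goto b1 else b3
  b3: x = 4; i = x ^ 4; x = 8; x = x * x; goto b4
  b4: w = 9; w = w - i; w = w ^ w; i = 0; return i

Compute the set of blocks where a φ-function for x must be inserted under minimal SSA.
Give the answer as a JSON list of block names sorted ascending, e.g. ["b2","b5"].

Answer: ["b4"]

Working:
idom tree: b1←b0 b2←b1 b3←b2 b4←b1
Dom at joins:
  b1: preds {b0,b2}: {b0} ∩ {b0,b1,b2} = {b0}; idom=b0
  b4: preds {b1,b3}: {b0,b1} ∩ {b0,b1,b2,b3} = {b0,b1}; idom=b1

DF walk-up:
  b1←b0: walk · to b0
  b1←b2: walk b2→b1 to b0
  b4←b1: walk · to b1
  b4←b3: walk b3→b2 to b1
  b0 → ∅
  b1 → {b1}
  b2 → {b1,b4}
  b3 → {b4}
  b4 → ∅

φ for x: defs {b3}
  DF⁺ = {b4}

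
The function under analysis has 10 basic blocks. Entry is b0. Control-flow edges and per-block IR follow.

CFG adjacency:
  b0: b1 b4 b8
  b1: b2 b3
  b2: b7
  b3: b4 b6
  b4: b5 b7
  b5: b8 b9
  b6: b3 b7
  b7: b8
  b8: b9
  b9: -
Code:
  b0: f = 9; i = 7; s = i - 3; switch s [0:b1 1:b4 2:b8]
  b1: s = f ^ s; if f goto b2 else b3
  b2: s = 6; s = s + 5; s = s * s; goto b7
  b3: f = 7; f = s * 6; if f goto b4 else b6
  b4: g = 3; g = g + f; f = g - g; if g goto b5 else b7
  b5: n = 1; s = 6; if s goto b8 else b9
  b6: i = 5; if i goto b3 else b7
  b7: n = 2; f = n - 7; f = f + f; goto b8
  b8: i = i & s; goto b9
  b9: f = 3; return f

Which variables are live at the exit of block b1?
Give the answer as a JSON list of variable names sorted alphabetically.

Block summaries:
  b0: {f,i,s} / ∅
  b1: {s} / {f,s}
  b2: {s} / ∅
  b3: {f} / {s}
  b4: {f,g} / {f}
  b5: {n,s} / ∅
  b6: {i} / ∅
  b7: {f,n} / ∅
  b8: {i} / {i,s}
  b9: {f} / ∅

Live sets:
  b0: in=∅ out={f,i,s}
  b1: in={f,i,s} out={i,s}
  b2: in={i} out={i,s}
  b3: in={i,s} out={f,i,s}
  b4: in={f,i,s} out={i,s}
  b5: in={i} out={i,s}
  b6: in={s} out={i,s}
  b7: in={i,s} out={i,s}
  b8: in={i,s} out=∅
  b9: in=∅ out=∅

live-out(b1) = ["i", "s"]

Answer: ["i", "s"]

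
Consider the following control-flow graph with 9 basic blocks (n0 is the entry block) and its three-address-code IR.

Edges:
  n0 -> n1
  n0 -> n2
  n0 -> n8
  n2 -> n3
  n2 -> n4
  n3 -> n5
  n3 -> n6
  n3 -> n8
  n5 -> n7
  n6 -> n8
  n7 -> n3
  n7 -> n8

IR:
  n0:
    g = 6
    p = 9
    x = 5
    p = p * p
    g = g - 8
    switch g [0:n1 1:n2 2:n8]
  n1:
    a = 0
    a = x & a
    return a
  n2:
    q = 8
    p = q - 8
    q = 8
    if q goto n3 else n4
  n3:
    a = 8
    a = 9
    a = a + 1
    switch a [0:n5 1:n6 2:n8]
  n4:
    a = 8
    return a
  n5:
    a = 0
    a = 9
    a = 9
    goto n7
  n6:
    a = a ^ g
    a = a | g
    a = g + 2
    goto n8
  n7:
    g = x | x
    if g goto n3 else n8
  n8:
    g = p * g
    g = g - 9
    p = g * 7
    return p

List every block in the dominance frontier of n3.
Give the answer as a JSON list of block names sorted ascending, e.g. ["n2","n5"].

idom tree: n1←n0 n2←n0 n3←n2 n4←n2 n5←n3 n6←n3 n7←n5 n8←n0
Join-block Dom:
  n3: preds {n2,n7}: {n0,n2} ∩ {n0,n2,n3,n5,n7} = {n0,n2}; idom=n2
  n8: preds {n0,n3,n6,n7}: {n0} ∩ {n0,n2,n3} ∩ {n0,n2,n3,n6} ∩ {n0,n2,n3,n5,n7} = {n0}; idom=n0

DF derivation:
  n3←n2: walk · to n2
  n3←n7: walk n7→n5→n3 to n2
  n8←n0: walk · to n0
  n8←n3: walk n3→n2 to n0
  n8←n6: walk n6→n3→n2 to n0
  n8←n7: walk n7→n5→n3→n2 to n0
  DF(n0)=∅
  DF(n1)=∅
  DF(n2)={n8}
  DF(n3)={n3,n8}
  DF(n4)=∅
  DF(n5)={n3,n8}
  DF(n6)={n8}
  DF(n7)={n3,n8}
  DF(n8)=∅

DF(n3) = ["n3", "n8"]

Answer: ["n3", "n8"]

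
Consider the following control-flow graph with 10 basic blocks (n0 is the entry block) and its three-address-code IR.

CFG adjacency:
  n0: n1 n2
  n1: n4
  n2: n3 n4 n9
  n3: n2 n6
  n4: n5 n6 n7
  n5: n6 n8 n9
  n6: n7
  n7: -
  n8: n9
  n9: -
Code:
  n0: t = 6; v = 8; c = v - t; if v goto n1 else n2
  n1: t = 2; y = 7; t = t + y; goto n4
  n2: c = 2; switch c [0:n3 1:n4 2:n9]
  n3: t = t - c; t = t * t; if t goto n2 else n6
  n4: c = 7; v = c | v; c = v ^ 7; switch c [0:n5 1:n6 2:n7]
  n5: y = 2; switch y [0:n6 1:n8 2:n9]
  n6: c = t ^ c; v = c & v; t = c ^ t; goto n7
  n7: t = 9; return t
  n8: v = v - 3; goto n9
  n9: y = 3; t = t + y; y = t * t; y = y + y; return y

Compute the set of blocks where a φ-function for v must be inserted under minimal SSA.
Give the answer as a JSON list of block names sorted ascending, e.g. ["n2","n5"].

idom tree: n1←n0 n2←n0 n3←n2 n4←n0 n5←n4 n6←n0 n7←n0 n8←n5 n9←n0
Dom at joins:
  n2: preds {n0,n3}: {n0} ∩ {n0,n2,n3} = {n0}; idom=n0
  n4: preds {n1,n2}: {n0,n1} ∩ {n0,n2} = {n0}; idom=n0
  n6: preds {n3,n4,n5}: {n0,n2,n3} ∩ {n0,n4} ∩ {n0,n4,n5} = {n0}; idom=n0
  n7: preds {n4,n6}: {n0,n4} ∩ {n0,n6} = {n0}; idom=n0
  n9: preds {n2,n5,n8}: {n0,n2} ∩ {n0,n4,n5} ∩ {n0,n4,n5,n8} = {n0}; idom=n0

DF walk-up:
  join n2 pred n0: · stop@n0
  join n2 pred n3: n3→n2 stop@n0
  join n4 pred n1: n1 stop@n0
  join n4 pred n2: n2 stop@n0
  join n6 pred n3: n3→n2 stop@n0
  join n6 pred n4: n4 stop@n0
  join n6 pred n5: n5→n4 stop@n0
  join n7 pred n4: n4 stop@n0
  join n7 pred n6: n6 stop@n0
  join n9 pred n2: n2 stop@n0
  join n9 pred n5: n5→n4 stop@n0
  join n9 pred n8: n8→n5→n4 stop@n0
  DF(n0)=∅
  DF(n1)={n4}
  DF(n2)={n2,n4,n6,n9}
  DF(n3)={n2,n6}
  DF(n4)={n6,n7,n9}
  DF(n5)={n6,n9}
  DF(n6)={n7}
  DF(n7)=∅
  DF(n8)={n9}
  DF(n9)=∅

φ for v: defs {n0,n4,n6,n8}
  DF⁺ = {n6,n7,n9}

Answer: ["n6", "n7", "n9"]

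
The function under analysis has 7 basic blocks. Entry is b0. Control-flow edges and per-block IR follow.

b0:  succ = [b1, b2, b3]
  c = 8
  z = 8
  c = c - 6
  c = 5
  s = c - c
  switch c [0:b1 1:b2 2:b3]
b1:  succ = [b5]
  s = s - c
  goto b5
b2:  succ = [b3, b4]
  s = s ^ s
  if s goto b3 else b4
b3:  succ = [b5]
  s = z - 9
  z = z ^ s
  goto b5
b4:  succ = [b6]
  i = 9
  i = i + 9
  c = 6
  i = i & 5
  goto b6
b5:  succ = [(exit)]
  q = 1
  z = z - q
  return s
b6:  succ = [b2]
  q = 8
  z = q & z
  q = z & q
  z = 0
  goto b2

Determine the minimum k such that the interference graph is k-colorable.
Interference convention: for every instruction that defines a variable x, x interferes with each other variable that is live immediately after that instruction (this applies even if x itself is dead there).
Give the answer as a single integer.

Per-block:
  b0: def={c,s,z} ue=∅
  b1: def={s} ue={c,s}
  b2: def={s} ue={s}
  b3: def={s,z} ue={z}
  b4: def={c,i} ue=∅
  b5: def={q,z} ue={s,z}
  b6: def={q,z} ue={z}

Liveness:
  live b0: ∅→{c,s,z}
  live b1: {c,s,z}→{s,z}
  live b2: {s,z}→{s,z}
  live b3: {z}→{s,z}
  live b4: {s,z}→{s,z}
  live b5: {s,z}→∅
  live b6: {s,z}→{s,z}

Interfere edges:
  c: {i,s,z}
  i: {c,s,z}
  q: {s,z}
  s: {c,i,q,z}
  z: {c,i,q,s}

Registers:
  {c,i,s,z} pairwise interfere (4-clique) ⇒ χ ≥ 4
  4-colouring: c0={s}  c1={z}  c2={c,q}  c3={i}
  χ = 4

Answer: 4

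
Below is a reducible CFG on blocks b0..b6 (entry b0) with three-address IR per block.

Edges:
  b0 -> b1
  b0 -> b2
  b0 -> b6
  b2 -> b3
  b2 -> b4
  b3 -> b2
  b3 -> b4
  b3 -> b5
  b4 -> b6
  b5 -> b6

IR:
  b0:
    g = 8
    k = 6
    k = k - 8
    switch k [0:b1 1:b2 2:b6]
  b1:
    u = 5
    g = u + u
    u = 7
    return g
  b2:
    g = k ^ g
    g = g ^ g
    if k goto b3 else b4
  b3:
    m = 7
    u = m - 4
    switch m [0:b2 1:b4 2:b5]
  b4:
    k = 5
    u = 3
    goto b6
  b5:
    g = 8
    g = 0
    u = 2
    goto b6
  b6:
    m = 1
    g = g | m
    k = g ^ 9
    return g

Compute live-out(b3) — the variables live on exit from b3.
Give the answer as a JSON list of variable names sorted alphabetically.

Answer: ["g", "k"]

Analysis:
Block summaries:
  b0 def {g,k} use ∅
  b1 def {g,u} use ∅
  b2 def {g} use {g,k}
  b3 def {m,u} use ∅
  b4 def {k,u} use ∅
  b5 def {g,u} use ∅
  b6 def {g,k,m} use {g}

Live sets:
  b0: in=∅ out={g,k}
  b1: in=∅ out=∅
  b2: in={g,k} out={g,k}
  b3: in={g,k} out={g,k}
  b4: in={g} out={g}
  b5: in=∅ out={g}
  b6: in={g} out=∅

live-out(b3) = ["g", "k"]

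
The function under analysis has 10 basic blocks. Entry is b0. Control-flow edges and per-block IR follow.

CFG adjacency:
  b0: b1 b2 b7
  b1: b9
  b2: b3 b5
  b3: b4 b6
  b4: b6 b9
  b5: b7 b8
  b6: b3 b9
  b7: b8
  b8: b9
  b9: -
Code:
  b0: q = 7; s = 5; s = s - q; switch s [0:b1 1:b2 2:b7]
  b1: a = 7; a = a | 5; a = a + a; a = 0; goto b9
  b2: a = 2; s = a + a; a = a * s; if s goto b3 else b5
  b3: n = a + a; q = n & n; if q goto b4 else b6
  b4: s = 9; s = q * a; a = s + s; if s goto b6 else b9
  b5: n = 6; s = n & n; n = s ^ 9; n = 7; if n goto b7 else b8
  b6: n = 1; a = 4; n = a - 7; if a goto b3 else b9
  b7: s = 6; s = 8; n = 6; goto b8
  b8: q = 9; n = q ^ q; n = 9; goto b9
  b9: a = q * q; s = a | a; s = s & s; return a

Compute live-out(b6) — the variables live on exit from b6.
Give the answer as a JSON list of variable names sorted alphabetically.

def/use:
  b0: {q,s} / ∅
  b1: {a} / ∅
  b2: {a,s} / ∅
  b3: {n,q} / {a}
  b4: {a,s} / {a,q}
  b5: {n,s} / ∅
  b6: {a,n} / ∅
  b7: {n,s} / ∅
  b8: {n,q} / ∅
  b9: {a,s} / {q}

Liveness:
  b0: in=∅ out={q}
  b1: in={q} out={q}
  b2: in=∅ out={a}
  b3: in={a} out={a,q}
  b4: in={a,q} out={q}
  b5: in=∅ out=∅
  b6: in={q} out={a,q}
  b7: in=∅ out=∅
  b8: in=∅ out={q}
  b9: in={q} out=∅

live-out(b6) = ["a", "q"]

Answer: ["a", "q"]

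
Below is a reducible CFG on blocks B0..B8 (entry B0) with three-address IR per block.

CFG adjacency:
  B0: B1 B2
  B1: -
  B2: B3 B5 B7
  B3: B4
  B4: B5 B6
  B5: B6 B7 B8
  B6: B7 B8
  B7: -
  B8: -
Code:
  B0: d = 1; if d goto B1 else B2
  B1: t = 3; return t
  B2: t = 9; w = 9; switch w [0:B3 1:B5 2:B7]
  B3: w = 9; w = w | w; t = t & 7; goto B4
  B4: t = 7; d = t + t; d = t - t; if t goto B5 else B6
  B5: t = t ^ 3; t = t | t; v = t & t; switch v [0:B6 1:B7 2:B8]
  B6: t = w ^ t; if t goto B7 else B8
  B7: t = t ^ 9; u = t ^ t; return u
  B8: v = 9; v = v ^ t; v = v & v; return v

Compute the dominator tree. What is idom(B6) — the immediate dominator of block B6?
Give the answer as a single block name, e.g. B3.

Answer: B2

Analysis:
idom tree: B1←B0 B2←B0 B3←B2 B4←B3 B5←B2 B6←B2 B7←B2 B8←B2
Dom∩ at merges:
  B5: preds {B2,B4}: {B0,B2} ∩ {B0,B2,B3,B4} = {B0,B2}; idom=B2
  B6: preds {B4,B5}: {B0,B2,B3,B4} ∩ {B0,B2,B5} = {B0,B2}; idom=B2
  B7: preds {B2,B5,B6}: {B0,B2} ∩ {B0,B2,B5} ∩ {B0,B2,B6} = {B0,B2}; idom=B2
  B8: preds {B5,B6}: {B0,B2,B5} ∩ {B0,B2,B6} = {B0,B2}; idom=B2

idom(B6) = B2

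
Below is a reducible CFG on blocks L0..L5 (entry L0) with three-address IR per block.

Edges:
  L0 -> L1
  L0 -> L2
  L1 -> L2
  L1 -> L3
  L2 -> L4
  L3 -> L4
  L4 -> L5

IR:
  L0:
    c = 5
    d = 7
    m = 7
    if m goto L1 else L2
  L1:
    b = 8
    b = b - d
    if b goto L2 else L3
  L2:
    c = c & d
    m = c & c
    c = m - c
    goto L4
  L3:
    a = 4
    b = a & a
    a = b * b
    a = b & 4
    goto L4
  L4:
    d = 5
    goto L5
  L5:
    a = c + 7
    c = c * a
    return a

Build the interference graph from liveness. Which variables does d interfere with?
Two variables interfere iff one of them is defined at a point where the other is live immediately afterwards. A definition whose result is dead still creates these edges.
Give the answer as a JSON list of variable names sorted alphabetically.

def/use:
  L0: {c,d,m} / ∅
  L1: {b} / {d}
  L2: {c,m} / {c,d}
  L3: {a,b} / ∅
  L4: {d} / ∅
  L5: {a,c} / {c}

Liveness:
  L0 li=∅ lo={c,d}
  L1 li={c,d} lo={c,d}
  L2 li={c,d} lo={c}
  L3 li={c} lo={c}
  L4 li={c} lo={c}
  L5 li={c} lo=∅

Conflict graph:
  a — {b,c}
  b — {a,c,d}
  c — {a,b,d,m}
  d — {b,c,m}
  m — {c,d}

N(d) = ["b", "c", "m"]

Answer: ["b", "c", "m"]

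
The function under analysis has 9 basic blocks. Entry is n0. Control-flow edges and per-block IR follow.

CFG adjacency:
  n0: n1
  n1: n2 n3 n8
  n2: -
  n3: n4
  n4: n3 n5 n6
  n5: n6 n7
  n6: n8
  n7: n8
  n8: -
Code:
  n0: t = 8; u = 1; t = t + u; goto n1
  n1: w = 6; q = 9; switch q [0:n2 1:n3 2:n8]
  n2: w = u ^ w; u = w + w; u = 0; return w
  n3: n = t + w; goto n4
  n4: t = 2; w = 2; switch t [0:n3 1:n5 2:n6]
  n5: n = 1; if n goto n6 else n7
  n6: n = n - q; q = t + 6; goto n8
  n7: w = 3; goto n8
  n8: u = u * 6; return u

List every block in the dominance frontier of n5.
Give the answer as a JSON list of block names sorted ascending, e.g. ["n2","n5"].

idom tree: n1←n0 n2←n1 n3←n1 n4←n3 n5←n4 n6←n4 n7←n5 n8←n1
Dom∩ at merges:
  n3: preds {n1,n4}: {n0,n1} ∩ {n0,n1,n3,n4} = {n0,n1}; idom=n1
  n6: preds {n4,n5}: {n0,n1,n3,n4} ∩ {n0,n1,n3,n4,n5} = {n0,n1,n3,n4}; idom=n4
  n8: preds {n1,n6,n7}: {n0,n1} ∩ {n0,n1,n3,n4,n6} ∩ {n0,n1,n3,n4,n5,n7} = {n0,n1}; idom=n1

Frontier:
  n3←n1: walk · to n1
  n3←n4: walk n4→n3 to n1
  n6←n4: walk · to n4
  n6←n5: walk n5 to n4
  n8←n1: walk · to n1
  n8←n6: walk n6→n4→n3 to n1
  n8←n7: walk n7→n5→n4→n3 to n1
  DF(n0)=∅
  DF(n1)=∅
  DF(n2)=∅
  DF(n3)={n3,n8}
  DF(n4)={n3,n8}
  DF(n5)={n6,n8}
  DF(n6)={n8}
  DF(n7)={n8}
  DF(n8)=∅

DF(n5) = ["n6", "n8"]

Answer: ["n6", "n8"]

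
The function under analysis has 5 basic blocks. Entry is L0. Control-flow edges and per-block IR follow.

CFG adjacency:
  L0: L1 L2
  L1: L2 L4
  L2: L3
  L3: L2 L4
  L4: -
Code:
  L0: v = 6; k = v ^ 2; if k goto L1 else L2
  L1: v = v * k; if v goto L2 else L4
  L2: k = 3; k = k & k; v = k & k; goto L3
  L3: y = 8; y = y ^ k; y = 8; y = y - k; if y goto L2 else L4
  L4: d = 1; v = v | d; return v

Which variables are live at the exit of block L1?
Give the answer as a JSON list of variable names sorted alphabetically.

Per-block:
  L0 def {k,v} use ∅
  L1 def {v} use {k,v}
  L2 def {k,v} use ∅
  L3 def {y} use {k}
  L4 def {d,v} use {v}

Live sets:
  L0: in=∅ out={k,v}
  L1: in={k,v} out={v}
  L2: in=∅ out={k,v}
  L3: in={k,v} out={v}
  L4: in={v} out=∅

live-out(L1) = ["v"]

Answer: ["v"]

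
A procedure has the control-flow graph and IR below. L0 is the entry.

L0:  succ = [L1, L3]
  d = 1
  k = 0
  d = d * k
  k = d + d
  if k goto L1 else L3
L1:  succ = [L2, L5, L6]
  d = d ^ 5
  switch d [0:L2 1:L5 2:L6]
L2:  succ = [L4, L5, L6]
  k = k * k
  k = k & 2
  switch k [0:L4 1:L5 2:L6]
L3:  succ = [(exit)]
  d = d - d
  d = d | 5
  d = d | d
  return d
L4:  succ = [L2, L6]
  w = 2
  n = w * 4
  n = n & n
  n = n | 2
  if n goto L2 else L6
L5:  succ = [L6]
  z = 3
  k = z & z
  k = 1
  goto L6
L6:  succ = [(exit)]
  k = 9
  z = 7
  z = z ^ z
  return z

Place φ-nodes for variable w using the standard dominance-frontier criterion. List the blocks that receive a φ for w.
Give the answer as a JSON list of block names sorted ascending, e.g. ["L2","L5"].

idom tree: L1←L0 L2←L1 L3←L0 L4←L2 L5←L1 L6←L1
Dom∩ at merges:
  L2: preds {L1,L4}: {L0,L1} ∩ {L0,L1,L2,L4} = {L0,L1}; idom=L1
  L5: preds {L1,L2}: {L0,L1} ∩ {L0,L1,L2} = {L0,L1}; idom=L1
  L6: preds {L1,L2,L4,L5}: {L0,L1} ∩ {L0,L1,L2} ∩ {L0,L1,L2,L4} ∩ {L0,L1,L5} = {L0,L1}; idom=L1

DF walk-up:
  L2←L1: walk · to L1
  L2←L4: walk L4→L2 to L1
  L5←L1: walk · to L1
  L5←L2: walk L2 to L1
  L6←L1: walk · to L1
  L6←L2: walk L2 to L1
  L6←L4: walk L4→L2 to L1
  L6←L5: walk L5 to L1
  DF(L0)=∅
  DF(L1)=∅
  DF(L2)={L2,L5,L6}
  DF(L3)=∅
  DF(L4)={L2,L6}
  DF(L5)={L6}
  DF(L6)=∅

φ for w: defs {L4}
  DF⁺ = {L2,L5,L6}

Answer: ["L2", "L5", "L6"]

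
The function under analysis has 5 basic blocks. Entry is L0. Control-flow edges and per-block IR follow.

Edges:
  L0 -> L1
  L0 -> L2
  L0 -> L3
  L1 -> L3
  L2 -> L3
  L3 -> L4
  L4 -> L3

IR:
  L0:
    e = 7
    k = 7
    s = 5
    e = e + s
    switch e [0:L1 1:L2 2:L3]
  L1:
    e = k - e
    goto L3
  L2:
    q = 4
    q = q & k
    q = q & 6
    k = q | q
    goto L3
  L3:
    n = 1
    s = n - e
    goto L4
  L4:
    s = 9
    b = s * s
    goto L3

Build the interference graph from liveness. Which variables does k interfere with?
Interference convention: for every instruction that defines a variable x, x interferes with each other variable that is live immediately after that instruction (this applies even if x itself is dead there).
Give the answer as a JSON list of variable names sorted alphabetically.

Per-block:
  L0: {e,k,s} / ∅
  L1: {e} / {e,k}
  L2: {k,q} / {k}
  L3: {n,s} / {e}
  L4: {b,s} / ∅

Backward fixpoint:
  L0: in=∅ out={e,k}
  L1: in={e,k} out={e}
  L2: in={e,k} out={e}
  L3: in={e} out={e}
  L4: in={e} out={e}

Conflict graph:
  b: {e}
  e: {b,k,n,q,s}
  k: {e,q,s}
  n: {e}
  q: {e,k}
  s: {e,k}

N(k) = ["e", "q", "s"]

Answer: ["e", "q", "s"]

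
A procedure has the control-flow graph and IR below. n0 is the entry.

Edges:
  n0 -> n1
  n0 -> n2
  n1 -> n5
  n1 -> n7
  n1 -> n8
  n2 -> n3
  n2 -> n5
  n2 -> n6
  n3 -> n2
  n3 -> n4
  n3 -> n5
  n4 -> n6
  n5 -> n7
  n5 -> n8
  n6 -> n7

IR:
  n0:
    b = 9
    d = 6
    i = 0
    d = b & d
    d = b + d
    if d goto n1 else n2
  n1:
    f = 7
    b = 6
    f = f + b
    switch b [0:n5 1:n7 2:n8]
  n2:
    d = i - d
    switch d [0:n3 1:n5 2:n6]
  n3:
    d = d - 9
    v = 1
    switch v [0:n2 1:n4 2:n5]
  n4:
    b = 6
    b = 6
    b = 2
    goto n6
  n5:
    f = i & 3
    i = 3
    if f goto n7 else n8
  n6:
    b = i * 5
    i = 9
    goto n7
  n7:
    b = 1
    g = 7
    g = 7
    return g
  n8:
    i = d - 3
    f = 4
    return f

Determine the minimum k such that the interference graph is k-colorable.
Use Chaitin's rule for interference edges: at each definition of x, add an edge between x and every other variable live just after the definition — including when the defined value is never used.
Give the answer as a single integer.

Per-block:
  n0: {b,d,i} / ∅
  n1: {b,f} / ∅
  n2: {d} / {d,i}
  n3: {d,v} / {d}
  n4: {b} / ∅
  n5: {f,i} / {i}
  n6: {b,i} / {i}
  n7: {b,g} / ∅
  n8: {f,i} / {d}

Liveness:
  live n0: ∅→{d,i}
  live n1: {d,i}→{d,i}
  live n2: {d,i}→{d,i}
  live n3: {d,i}→{d,i}
  live n4: {i}→{i}
  live n5: {d,i}→{d}
  live n6: {i}→∅
  live n7: ∅→∅
  live n8: {d}→∅

Interference:
  b: {d,f,i}
  d: {b,f,i,v}
  f: {b,d,i}
  g: ∅
  i: {b,d,f,v}
  v: {d,i}

Registers:
  lower bound: {b,d,f,i} mutually conflict ⇒ χ ≥ 4
  assign b→r2 d→r0 f→r3 g→r0 i→r1 v→r2 — no edge inside a register ⇒ χ ≤ 4
  χ = 4

Answer: 4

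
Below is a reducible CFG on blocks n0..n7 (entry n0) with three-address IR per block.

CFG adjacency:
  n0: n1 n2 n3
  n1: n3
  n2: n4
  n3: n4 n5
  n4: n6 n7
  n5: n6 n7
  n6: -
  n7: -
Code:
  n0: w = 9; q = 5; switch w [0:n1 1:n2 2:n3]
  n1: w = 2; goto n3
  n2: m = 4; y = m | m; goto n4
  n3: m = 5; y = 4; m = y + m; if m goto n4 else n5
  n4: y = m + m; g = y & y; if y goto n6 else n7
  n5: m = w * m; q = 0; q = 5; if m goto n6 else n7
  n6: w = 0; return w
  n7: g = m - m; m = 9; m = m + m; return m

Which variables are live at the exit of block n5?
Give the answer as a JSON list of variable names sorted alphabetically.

Per-block:
  n0: {q,w} / ∅
  n1: {w} / ∅
  n2: {m,y} / ∅
  n3: {m,y} / ∅
  n4: {g,y} / {m}
  n5: {m,q} / {m,w}
  n6: {w} / ∅
  n7: {g,m} / {m}

Live sets:
  live n0: ∅→{w}
  live n1: ∅→{w}
  live n2: ∅→{m}
  live n3: {w}→{m,w}
  live n4: {m}→{m}
  live n5: {m,w}→{m}
  live n6: ∅→∅
  live n7: {m}→∅

live-out(n5) = ["m"]

Answer: ["m"]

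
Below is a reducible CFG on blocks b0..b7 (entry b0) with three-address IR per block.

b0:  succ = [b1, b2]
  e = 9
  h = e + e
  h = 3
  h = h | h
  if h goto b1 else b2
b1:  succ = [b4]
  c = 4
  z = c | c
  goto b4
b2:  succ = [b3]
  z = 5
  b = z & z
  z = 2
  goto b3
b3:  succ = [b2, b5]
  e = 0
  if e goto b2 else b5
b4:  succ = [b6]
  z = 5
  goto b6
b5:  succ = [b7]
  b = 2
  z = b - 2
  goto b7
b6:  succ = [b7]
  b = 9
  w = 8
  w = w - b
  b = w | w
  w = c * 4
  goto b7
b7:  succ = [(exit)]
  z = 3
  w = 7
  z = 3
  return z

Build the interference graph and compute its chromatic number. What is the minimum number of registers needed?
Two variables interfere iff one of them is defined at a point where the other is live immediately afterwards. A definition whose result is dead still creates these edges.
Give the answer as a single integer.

Answer: 3

Derivation:
Block summaries:
  b0: def={e,h} ue=∅
  b1: def={c,z} ue=∅
  b2: def={b,z} ue=∅
  b3: def={e} ue=∅
  b4: def={z} ue=∅
  b5: def={b,z} ue=∅
  b6: def={b,w} ue={c}
  b7: def={w,z} ue=∅

Liveness:
  b0: in=∅ out=∅
  b1: in=∅ out={c}
  b2: in=∅ out=∅
  b3: in=∅ out=∅
  b4: in={c} out={c}
  b5: in=∅ out=∅
  b6: in={c} out=∅
  b7: in=∅ out=∅

Conflict graph:
  b — {c,w}
  c — {b,w,z}
  e — ∅
  h — ∅
  w — {b,c}
  z — {c}

Registers:
  {b,c,w} pairwise interfere (3-clique) ⇒ χ ≥ 3
  assign b→r1 c→r0 e→r0 h→r0 w→r2 z→r1 — no edge inside a register ⇒ χ ≤ 3
  χ = 3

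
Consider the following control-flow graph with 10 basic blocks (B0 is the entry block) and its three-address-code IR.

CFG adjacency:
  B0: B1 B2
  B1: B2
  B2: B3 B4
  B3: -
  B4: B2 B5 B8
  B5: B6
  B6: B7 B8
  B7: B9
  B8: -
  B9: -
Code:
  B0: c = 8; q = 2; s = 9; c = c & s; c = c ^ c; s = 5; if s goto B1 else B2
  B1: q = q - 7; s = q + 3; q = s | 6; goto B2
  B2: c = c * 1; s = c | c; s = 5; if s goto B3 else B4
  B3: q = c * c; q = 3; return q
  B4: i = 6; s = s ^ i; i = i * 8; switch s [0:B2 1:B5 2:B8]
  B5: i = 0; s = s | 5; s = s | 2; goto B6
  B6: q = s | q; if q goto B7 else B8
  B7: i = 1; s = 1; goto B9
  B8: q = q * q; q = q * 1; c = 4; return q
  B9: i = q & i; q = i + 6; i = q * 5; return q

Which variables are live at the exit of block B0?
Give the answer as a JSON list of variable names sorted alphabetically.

Answer: ["c", "q"]

Analysis:
Block summaries:
  B0: {c,q,s} / ∅
  B1: {q,s} / {q}
  B2: {c,s} / {c}
  B3: {q} / {c}
  B4: {i,s} / {s}
  B5: {i,s} / {s}
  B6: {q} / {q,s}
  B7: {i,s} / ∅
  B8: {c,q} / {q}
  B9: {i,q} / {i,q}

Live sets:
  B0: in=∅ out={c,q}
  B1: in={c,q} out={c,q}
  B2: in={c,q} out={c,q,s}
  B3: in={c} out=∅
  B4: in={c,q,s} out={c,q,s}
  B5: in={q,s} out={q,s}
  B6: in={q,s} out={q}
  B7: in={q} out={i,q}
  B8: in={q} out=∅
  B9: in={i,q} out=∅

live-out(B0) = ["c", "q"]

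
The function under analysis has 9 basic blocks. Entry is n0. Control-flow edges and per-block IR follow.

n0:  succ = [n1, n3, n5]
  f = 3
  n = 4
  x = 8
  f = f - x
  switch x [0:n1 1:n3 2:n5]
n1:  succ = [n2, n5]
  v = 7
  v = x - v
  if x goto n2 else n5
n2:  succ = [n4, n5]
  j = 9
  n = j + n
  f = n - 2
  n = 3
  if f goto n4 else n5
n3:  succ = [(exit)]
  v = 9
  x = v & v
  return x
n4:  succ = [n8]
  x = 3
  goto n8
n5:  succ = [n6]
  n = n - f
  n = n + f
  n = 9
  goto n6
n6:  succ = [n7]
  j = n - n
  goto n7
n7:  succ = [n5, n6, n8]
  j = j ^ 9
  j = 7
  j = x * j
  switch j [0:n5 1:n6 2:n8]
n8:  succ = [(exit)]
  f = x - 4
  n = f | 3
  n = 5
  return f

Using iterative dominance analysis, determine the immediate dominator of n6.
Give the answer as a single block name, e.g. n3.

Answer: n5

Working:
idom tree: n1←n0 n2←n1 n3←n0 n4←n2 n5←n0 n6←n5 n7←n6 n8←n0
Join-block Dom:
  n5: preds {n0,n1,n2,n7}: {n0} ∩ {n0,n1} ∩ {n0,n1,n2} ∩ {n0,n5,n6,n7} = {n0}; idom=n0
  n6: preds {n5,n7}: {n0,n5} ∩ {n0,n5,n6,n7} = {n0,n5}; idom=n5
  n8: preds {n4,n7}: {n0,n1,n2,n4} ∩ {n0,n5,n6,n7} = {n0}; idom=n0

idom(n6) = n5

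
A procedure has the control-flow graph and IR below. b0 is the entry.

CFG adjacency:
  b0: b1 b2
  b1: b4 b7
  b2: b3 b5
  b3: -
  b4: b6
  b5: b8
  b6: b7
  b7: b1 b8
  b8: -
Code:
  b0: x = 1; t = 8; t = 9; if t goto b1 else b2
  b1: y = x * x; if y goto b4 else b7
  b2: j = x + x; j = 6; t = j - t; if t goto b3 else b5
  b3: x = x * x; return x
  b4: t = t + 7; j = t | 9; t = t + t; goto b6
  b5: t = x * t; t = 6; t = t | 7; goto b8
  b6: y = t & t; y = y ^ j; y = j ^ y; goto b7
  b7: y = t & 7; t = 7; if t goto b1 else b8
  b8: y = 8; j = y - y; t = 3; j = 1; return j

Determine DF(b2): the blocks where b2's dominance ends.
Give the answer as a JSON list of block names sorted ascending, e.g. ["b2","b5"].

idom tree: b1←b0 b2←b0 b3←b2 b4←b1 b5←b2 b6←b4 b7←b1 b8←b0
Dom at joins:
  b1: preds {b0,b7}: {b0} ∩ {b0,b1,b7} = {b0}; idom=b0
  b7: preds {b1,b6}: {b0,b1} ∩ {b0,b1,b4,b6} = {b0,b1}; idom=b1
  b8: preds {b5,b7}: {b0,b2,b5} ∩ {b0,b1,b7} = {b0}; idom=b0

DF walk-up:
  join b1 pred b0: · stop@b0
  join b1 pred b7: b7→b1 stop@b0
  join b7 pred b1: · stop@b1
  join b7 pred b6: b6→b4 stop@b1
  join b8 pred b5: b5→b2 stop@b0
  join b8 pred b7: b7→b1 stop@b0
  DF(b0)=∅
  DF(b1)={b1,b8}
  DF(b2)={b8}
  DF(b3)=∅
  DF(b4)={b7}
  DF(b5)={b8}
  DF(b6)={b7}
  DF(b7)={b1,b8}
  DF(b8)=∅

DF(b2) = ["b8"]

Answer: ["b8"]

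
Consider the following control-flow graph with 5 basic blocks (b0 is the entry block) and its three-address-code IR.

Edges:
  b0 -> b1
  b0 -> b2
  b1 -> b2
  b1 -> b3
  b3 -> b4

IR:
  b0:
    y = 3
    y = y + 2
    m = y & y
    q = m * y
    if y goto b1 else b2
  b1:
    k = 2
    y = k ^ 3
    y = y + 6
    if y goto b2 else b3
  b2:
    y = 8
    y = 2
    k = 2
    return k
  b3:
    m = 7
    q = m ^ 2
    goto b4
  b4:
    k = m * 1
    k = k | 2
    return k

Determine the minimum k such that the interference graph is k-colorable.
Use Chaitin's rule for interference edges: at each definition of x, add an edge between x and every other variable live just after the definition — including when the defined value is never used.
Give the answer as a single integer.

Answer: 3

Analysis:
def/use:
  b0 def {m,q,y} use ∅
  b1 def {k,y} use ∅
  b2 def {k,y} use ∅
  b3 def {m,q} use ∅
  b4 def {k} use {m}

Backward fixpoint:
  live b0: ∅→∅
  live b1: ∅→∅
  live b2: ∅→∅
  live b3: ∅→{m}
  live b4: {m}→∅

Interference:
  k: ∅
  m: {q,y}
  q: {m,y}
  y: {m,q}

Registers:
  {m,q,y} pairwise interfere (3-clique) ⇒ χ ≥ 3
  3-colouring: r0={k,m}  r1={q}  r2={y}
  χ = 3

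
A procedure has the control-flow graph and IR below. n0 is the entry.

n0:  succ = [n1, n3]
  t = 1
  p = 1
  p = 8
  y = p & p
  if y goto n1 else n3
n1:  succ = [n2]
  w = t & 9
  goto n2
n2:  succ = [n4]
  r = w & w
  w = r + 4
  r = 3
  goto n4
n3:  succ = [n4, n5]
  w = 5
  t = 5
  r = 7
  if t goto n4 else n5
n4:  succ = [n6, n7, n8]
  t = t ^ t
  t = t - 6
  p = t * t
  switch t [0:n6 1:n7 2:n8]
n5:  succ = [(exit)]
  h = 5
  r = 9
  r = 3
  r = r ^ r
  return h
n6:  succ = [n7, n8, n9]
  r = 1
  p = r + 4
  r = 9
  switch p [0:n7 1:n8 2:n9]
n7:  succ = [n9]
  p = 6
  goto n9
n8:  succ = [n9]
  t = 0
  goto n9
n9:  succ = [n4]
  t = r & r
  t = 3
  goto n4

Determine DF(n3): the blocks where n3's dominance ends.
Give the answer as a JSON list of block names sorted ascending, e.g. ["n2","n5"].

idom tree: n1←n0 n2←n1 n3←n0 n4←n0 n5←n3 n6←n4 n7←n4 n8←n4 n9←n4
Join-block Dom:
  n4: preds {n2,n3,n9}: {n0,n1,n2} ∩ {n0,n3} ∩ {n0,n4,n9} = {n0}; idom=n0
  n7: preds {n4,n6}: {n0,n4} ∩ {n0,n4,n6} = {n0,n4}; idom=n4
  n8: preds {n4,n6}: {n0,n4} ∩ {n0,n4,n6} = {n0,n4}; idom=n4
  n9: preds {n6,n7,n8}: {n0,n4,n6} ∩ {n0,n4,n7} ∩ {n0,n4,n8} = {n0,n4}; idom=n4

DF walk-up:
  join n4 pred n2: n2→n1 stop@n0
  join n4 pred n3: n3 stop@n0
  join n4 pred n9: n9→n4 stop@n0
  join n7 pred n4: · stop@n4
  join n7 pred n6: n6 stop@n4
  join n8 pred n4: · stop@n4
  join n8 pred n6: n6 stop@n4
  join n9 pred n6: n6 stop@n4
  join n9 pred n7: n7 stop@n4
  join n9 pred n8: n8 stop@n4
  n0: DF=∅
  n1: DF={n4}
  n2: DF={n4}
  n3: DF={n4}
  n4: DF={n4}
  n5: DF=∅
  n6: DF={n7,n8,n9}
  n7: DF={n9}
  n8: DF={n9}
  n9: DF={n4}

DF(n3) = ["n4"]

Answer: ["n4"]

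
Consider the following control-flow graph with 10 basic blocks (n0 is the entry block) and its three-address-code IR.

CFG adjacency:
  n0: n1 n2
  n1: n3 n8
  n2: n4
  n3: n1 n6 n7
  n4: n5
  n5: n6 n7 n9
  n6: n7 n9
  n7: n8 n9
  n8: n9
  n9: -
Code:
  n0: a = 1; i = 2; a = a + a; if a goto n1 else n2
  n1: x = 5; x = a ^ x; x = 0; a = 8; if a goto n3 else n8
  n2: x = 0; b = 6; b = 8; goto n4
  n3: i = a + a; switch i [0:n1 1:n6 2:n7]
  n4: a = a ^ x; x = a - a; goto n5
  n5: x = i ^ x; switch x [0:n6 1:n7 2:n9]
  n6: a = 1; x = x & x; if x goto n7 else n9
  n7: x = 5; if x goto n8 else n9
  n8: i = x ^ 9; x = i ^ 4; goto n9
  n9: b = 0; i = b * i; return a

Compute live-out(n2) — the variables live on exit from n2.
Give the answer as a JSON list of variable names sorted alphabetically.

Answer: ["a", "i", "x"]

Analysis:
Per-block:
  n0: def={a,i} ue=∅
  n1: def={a,x} ue={a}
  n2: def={b,x} ue=∅
  n3: def={i} ue={a}
  n4: def={a,x} ue={a,x}
  n5: def={x} ue={i,x}
  n6: def={a,x} ue={x}
  n7: def={x} ue=∅
  n8: def={i,x} ue={x}
  n9: def={b,i} ue={a,i}

Live sets:
  live n0: ∅→{a,i}
  live n1: {a}→{a,x}
  live n2: {a,i}→{a,i,x}
  live n3: {a,x}→{a,i,x}
  live n4: {a,i,x}→{a,i,x}
  live n5: {a,i,x}→{a,i,x}
  live n6: {i,x}→{a,i}
  live n7: {a,i}→{a,i,x}
  live n8: {a,x}→{a,i}
  live n9: {a,i}→∅

live-out(n2) = ["a", "i", "x"]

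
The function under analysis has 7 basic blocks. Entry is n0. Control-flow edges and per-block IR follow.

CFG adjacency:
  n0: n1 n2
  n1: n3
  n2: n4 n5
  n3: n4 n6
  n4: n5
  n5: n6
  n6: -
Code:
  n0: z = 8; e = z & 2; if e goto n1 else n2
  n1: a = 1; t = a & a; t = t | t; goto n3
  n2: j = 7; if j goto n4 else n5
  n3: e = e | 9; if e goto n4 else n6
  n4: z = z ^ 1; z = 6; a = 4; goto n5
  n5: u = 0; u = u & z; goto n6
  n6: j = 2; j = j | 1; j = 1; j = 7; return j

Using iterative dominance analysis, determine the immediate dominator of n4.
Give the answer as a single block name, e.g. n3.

idom tree: n1←n0 n2←n0 n3←n1 n4←n0 n5←n0 n6←n0
Dom at joins:
  n4: preds {n2,n3}: {n0,n2} ∩ {n0,n1,n3} = {n0}; idom=n0
  n5: preds {n2,n4}: {n0,n2} ∩ {n0,n4} = {n0}; idom=n0
  n6: preds {n3,n5}: {n0,n1,n3} ∩ {n0,n5} = {n0}; idom=n0

idom(n4) = n0

Answer: n0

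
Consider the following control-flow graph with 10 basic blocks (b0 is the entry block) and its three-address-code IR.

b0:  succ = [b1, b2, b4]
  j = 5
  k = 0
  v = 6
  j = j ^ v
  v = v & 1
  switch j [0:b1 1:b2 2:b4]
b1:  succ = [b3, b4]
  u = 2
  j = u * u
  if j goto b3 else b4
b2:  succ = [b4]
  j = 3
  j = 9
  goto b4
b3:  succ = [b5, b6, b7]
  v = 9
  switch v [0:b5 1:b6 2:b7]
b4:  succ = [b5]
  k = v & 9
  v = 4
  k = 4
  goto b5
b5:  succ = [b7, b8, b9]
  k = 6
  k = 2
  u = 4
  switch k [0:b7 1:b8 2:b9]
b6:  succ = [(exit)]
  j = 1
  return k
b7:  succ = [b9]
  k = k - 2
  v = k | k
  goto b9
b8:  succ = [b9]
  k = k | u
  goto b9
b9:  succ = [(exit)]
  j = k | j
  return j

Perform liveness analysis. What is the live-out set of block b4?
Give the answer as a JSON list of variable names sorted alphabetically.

Per-block:
  b0: {j,k,v} / ∅
  b1: {j,u} / ∅
  b2: {j} / ∅
  b3: {v} / ∅
  b4: {k,v} / {v}
  b5: {k,u} / ∅
  b6: {j} / {k}
  b7: {k,v} / {k}
  b8: {k} / {k,u}
  b9: {j} / {j,k}

Live sets:
  live b0: ∅→{j,k,v}
  live b1: {k,v}→{j,k,v}
  live b2: {v}→{j,v}
  live b3: {j,k}→{j,k}
  live b4: {j,v}→{j}
  live b5: {j}→{j,k,u}
  live b6: {k}→∅
  live b7: {j,k}→{j,k}
  live b8: {j,k,u}→{j,k}
  live b9: {j,k}→∅

live-out(b4) = ["j"]

Answer: ["j"]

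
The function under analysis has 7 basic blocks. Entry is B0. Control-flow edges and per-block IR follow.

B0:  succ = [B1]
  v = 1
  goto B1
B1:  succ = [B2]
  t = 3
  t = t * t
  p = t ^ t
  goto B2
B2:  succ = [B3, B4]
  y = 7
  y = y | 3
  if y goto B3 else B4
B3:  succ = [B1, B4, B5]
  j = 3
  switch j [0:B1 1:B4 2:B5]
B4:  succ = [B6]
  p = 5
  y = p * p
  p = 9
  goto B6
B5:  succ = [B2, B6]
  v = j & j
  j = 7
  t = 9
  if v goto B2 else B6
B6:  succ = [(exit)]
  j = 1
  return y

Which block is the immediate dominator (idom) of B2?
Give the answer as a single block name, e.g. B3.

Answer: B1

Working:
idom tree: B1←B0 B2←B1 B3←B2 B4←B2 B5←B3 B6←B2
Join-block Dom:
  B1: preds {B0,B3}: {B0} ∩ {B0,B1,B2,B3} = {B0}; idom=B0
  B2: preds {B1,B5}: {B0,B1} ∩ {B0,B1,B2,B3,B5} = {B0,B1}; idom=B1
  B4: preds {B2,B3}: {B0,B1,B2} ∩ {B0,B1,B2,B3} = {B0,B1,B2}; idom=B2
  B6: preds {B4,B5}: {B0,B1,B2,B4} ∩ {B0,B1,B2,B3,B5} = {B0,B1,B2}; idom=B2

idom(B2) = B1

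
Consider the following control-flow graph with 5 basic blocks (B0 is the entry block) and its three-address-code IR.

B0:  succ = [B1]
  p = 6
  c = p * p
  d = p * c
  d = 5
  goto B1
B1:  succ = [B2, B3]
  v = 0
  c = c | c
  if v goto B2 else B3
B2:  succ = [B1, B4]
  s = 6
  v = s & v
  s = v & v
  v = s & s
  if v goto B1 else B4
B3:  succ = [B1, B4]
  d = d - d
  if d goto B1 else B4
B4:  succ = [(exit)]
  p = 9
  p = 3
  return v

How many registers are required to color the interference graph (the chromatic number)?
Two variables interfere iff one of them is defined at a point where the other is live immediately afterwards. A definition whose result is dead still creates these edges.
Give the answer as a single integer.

def/use:
  B0: {c,d,p} / ∅
  B1: {c,v} / {c}
  B2: {s,v} / {v}
  B3: {d} / {d}
  B4: {p} / {v}

Liveness:
  live B0: ∅→{c,d}
  live B1: {c,d}→{c,d,v}
  live B2: {c,d,v}→{c,d,v}
  live B3: {c,d,v}→{c,d,v}
  live B4: {v}→∅

Conflict graph:
  c↔{d,p,s,v}
  d↔{c,s,v}
  p↔{c,v}
  s↔{c,d,v}
  v↔{c,d,p,s}

Chromatic number:
  {c,d,s,v} pairwise interfere (4-clique) ⇒ χ ≥ 4
  assign c→c0 d→c2 p→c2 s→c3 v→c1 — no edge inside a register ⇒ χ ≤ 4
  χ = 4

Answer: 4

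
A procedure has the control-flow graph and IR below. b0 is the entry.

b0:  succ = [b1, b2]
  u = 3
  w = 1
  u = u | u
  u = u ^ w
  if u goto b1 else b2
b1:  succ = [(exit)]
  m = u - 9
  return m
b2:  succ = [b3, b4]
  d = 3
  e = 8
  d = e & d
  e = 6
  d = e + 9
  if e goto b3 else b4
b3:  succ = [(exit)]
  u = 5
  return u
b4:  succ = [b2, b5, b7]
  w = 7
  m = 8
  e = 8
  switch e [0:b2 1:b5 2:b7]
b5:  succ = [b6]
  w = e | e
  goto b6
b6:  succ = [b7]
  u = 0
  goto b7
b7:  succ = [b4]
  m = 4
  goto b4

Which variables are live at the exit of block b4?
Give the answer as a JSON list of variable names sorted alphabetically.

Per-block:
  b0 def {u,w} use ∅
  b1 def {m} use {u}
  b2 def {d,e} use ∅
  b3 def {u} use ∅
  b4 def {e,m,w} use ∅
  b5 def {w} use {e}
  b6 def {u} use ∅
  b7 def {m} use ∅

Backward fixpoint:
  b0 li=∅ lo={u}
  b1 li={u} lo=∅
  b2 li=∅ lo=∅
  b3 li=∅ lo=∅
  b4 li=∅ lo={e}
  b5 li={e} lo=∅
  b6 li=∅ lo=∅
  b7 li=∅ lo=∅

live-out(b4) = ["e"]

Answer: ["e"]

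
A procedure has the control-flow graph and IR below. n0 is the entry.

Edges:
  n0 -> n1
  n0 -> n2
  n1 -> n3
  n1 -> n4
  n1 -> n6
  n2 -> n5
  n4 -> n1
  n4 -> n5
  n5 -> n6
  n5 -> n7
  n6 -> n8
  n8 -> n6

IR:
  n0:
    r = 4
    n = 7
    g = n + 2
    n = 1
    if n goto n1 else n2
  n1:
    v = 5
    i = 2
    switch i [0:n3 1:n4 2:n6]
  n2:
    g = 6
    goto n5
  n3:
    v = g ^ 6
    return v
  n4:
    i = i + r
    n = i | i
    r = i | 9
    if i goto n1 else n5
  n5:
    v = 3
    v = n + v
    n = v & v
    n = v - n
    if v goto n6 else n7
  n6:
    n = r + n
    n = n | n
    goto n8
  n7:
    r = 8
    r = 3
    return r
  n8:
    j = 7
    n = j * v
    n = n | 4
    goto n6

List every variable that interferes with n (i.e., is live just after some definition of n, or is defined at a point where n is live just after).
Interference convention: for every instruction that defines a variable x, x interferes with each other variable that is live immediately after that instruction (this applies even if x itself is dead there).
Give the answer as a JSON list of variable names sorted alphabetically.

Answer: ["g", "i", "r", "v"]

Working:
def/use:
  n0 def {g,n,r} use ∅
  n1 def {i,v} use ∅
  n2 def {g} use ∅
  n3 def {v} use {g}
  n4 def {i,n,r} use {i,r}
  n5 def {n,v} use {n}
  n6 def {n} use {n,r}
  n7 def {r} use ∅
  n8 def {j,n} use {v}

Liveness:
  live n0: ∅→{g,n,r}
  live n1: {g,n,r}→{g,i,n,r,v}
  live n2: {n,r}→{n,r}
  live n3: {g}→∅
  live n4: {g,i,r}→{g,n,r}
  live n5: {n,r}→{n,r,v}
  live n6: {n,r,v}→{r,v}
  live n7: ∅→∅
  live n8: {r,v}→{n,r,v}

Conflict graph:
  g — {i,n,r,v}
  i — {g,n,r,v}
  j — {r,v}
  n — {g,i,r,v}
  r — {g,i,j,n,v}
  v — {g,i,j,n,r}

N(n) = ["g", "i", "r", "v"]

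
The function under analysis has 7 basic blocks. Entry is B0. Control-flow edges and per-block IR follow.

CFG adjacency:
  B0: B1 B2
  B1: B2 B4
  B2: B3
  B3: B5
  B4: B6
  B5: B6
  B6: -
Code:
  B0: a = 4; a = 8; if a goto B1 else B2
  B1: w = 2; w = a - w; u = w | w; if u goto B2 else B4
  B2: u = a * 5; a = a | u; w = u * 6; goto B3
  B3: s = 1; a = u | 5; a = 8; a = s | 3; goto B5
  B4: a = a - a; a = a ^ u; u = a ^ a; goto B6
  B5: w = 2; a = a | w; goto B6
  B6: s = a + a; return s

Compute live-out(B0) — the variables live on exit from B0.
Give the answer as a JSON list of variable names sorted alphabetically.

Answer: ["a"]

Derivation:
Per-block:
  B0: {a} / ∅
  B1: {u,w} / {a}
  B2: {a,u,w} / {a}
  B3: {a,s} / {u}
  B4: {a,u} / {a,u}
  B5: {a,w} / {a}
  B6: {s} / {a}

Liveness:
  B0 li=∅ lo={a}
  B1 li={a} lo={a,u}
  B2 li={a} lo={u}
  B3 li={u} lo={a}
  B4 li={a,u} lo={a}
  B5 li={a} lo={a}
  B6 li={a} lo=∅

live-out(B0) = ["a"]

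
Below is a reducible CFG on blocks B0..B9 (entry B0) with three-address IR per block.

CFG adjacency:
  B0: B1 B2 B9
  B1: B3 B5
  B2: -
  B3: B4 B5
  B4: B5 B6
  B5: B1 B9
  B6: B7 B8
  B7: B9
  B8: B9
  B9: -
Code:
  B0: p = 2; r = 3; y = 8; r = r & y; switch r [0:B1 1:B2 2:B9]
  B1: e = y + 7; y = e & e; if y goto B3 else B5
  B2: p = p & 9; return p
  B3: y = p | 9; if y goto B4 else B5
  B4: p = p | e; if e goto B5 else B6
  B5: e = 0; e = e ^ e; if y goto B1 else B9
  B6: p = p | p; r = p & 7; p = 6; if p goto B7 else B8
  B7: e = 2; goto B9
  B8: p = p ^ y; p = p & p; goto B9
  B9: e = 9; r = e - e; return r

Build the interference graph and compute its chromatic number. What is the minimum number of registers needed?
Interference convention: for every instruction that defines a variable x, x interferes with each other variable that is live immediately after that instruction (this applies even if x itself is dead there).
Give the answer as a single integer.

def/use:
  B0: {p,r,y} / ∅
  B1: {e,y} / {y}
  B2: {p} / {p}
  B3: {y} / {p}
  B4: {p} / {e,p}
  B5: {e} / {y}
  B6: {p,r} / {p}
  B7: {e} / ∅
  B8: {p} / {p,y}
  B9: {e,r} / ∅

Backward fixpoint:
  B0 li=∅ lo={p,y}
  B1 li={p,y} lo={e,p,y}
  B2 li={p} lo=∅
  B3 li={e,p} lo={e,p,y}
  B4 li={e,p,y} lo={p,y}
  B5 li={p,y} lo={p,y}
  B6 li={p,y} lo={p,y}
  B7 li=∅ lo=∅
  B8 li={p,y} lo=∅
  B9 li=∅ lo=∅

Interfere edges:
  e↔{p,y}
  p↔{e,r,y}
  r↔{p,y}
  y↔{e,p,r}

Registers:
  clique {e,p,y} ⇒ need ≥ 3
  3-colouring: r0={p}  r1={y}  r2={e,r}
  χ = 3

Answer: 3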